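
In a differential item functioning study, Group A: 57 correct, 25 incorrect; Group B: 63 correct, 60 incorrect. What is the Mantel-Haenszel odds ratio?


Odds_A = 57/25 = 2.28
Odds_B = 63/60 = 1.05
OR = Odds_A / Odds_B = 2.28 / 1.05
Exactly, OR = (57 * 60) / (25 * 63) = 3420 / 1575
OR = 2.1714

2.1714


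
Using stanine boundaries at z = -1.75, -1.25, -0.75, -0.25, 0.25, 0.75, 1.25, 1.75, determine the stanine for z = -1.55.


Stanine boundaries: [-1.75, -1.25, -0.75, -0.25, 0.25, 0.75, 1.25, 1.75]
z = -1.55
Check each boundary:
  z >= -1.75 -> could be stanine 2
  z < -1.25
  z < -0.75
  z < -0.25
  z < 0.25
  z < 0.75
  z < 1.25
  z < 1.75
Highest qualifying boundary gives stanine = 2

2


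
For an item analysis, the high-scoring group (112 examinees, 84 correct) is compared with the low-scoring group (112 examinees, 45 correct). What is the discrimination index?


p_upper = 84/112 = 0.75
p_lower = 45/112 = 0.4018
D = 0.75 - 0.4018 = 0.3482

0.3482


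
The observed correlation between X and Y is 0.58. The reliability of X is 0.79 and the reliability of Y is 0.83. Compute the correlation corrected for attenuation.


r_corrected = rxy / sqrt(rxx * ryy)
= 0.58 / sqrt(0.79 * 0.83)
= 0.58 / sqrt(0.6557)
= 0.58 / 0.809753
r_corrected = 0.7163

0.7163


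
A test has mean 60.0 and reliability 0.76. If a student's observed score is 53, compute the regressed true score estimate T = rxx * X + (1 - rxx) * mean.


T_est = rxx * X + (1 - rxx) * mean
T_est = 0.76 * 53 + 0.24 * 60.0
T_est = 40.28 + 14.4
T_est = 54.68

54.68


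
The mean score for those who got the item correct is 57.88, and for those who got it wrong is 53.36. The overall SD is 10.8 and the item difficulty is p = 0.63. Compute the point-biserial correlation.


q = 1 - p = 0.37
rpb = ((M1 - M0) / SD) * sqrt(p * q)
rpb = ((57.88 - 53.36) / 10.8) * sqrt(0.63 * 0.37)
rpb = 0.2021

0.2021


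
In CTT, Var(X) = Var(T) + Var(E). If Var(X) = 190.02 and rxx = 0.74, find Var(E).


var_true = rxx * var_obs = 0.74 * 190.02 = 140.6148
var_error = var_obs - var_true
var_error = 190.02 - 140.6148
var_error = 49.4052

49.4052


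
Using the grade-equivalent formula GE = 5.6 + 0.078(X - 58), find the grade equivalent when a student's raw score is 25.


raw - median = 25 - 58 = -33
slope * diff = 0.078 * -33 = -2.574
GE = 5.6 + -2.574
GE = 3.026

3.026


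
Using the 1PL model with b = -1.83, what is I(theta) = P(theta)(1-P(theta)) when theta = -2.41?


P = 1/(1+exp(-(-2.41--1.83))) = 0.3589
I = P*(1-P) = 0.3589 * 0.6411
I = 0.2301

0.2301


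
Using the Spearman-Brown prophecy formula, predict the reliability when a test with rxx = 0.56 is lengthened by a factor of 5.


r_new = (n * rxx) / (1 + (n-1) * rxx)
r_new = (5 * 0.56) / (1 + 4 * 0.56)
r_new = 2.8 / 3.24
r_new = 0.8642

0.8642


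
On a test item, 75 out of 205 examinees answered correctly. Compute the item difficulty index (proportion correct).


Item difficulty p = number correct / total examinees
p = 75 / 205
p = 0.3659

0.3659


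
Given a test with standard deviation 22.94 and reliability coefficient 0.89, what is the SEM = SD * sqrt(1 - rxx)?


SEM = SD * sqrt(1 - rxx)
SEM = 22.94 * sqrt(1 - 0.89)
SEM = 22.94 * sqrt(0.11) = 22.94 * 0.331662
SEM = 7.6083

7.6083


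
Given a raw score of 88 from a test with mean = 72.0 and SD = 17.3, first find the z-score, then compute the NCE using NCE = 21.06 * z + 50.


z = (X - mean) / SD = (88 - 72.0) / 17.3
z = 16.0 / 17.3
z = 0.9249
NCE = NCE = 21.06z + 50
Carry z at full precision (z = 16.0 / 17.3) into the conversion:
NCE = 21.06 * (16.0 / 17.3) + 50 = 336.96 / 17.3 + 50
NCE = 19.4775 + 50
NCE = 69.4775

69.4775


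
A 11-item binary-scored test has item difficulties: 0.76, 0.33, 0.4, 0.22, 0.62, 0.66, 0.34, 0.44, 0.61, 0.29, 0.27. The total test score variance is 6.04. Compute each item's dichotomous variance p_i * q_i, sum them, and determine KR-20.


For each item, compute p_i * q_i:
  Item 1: 0.76 * 0.24 = 0.1824
  Item 2: 0.33 * 0.67 = 0.2211
  Item 3: 0.4 * 0.6 = 0.24
  Item 4: 0.22 * 0.78 = 0.1716
  Item 5: 0.62 * 0.38 = 0.2356
  Item 6: 0.66 * 0.34 = 0.2244
  Item 7: 0.34 * 0.66 = 0.2244
  Item 8: 0.44 * 0.56 = 0.2464
  Item 9: 0.61 * 0.39 = 0.2379
  Item 10: 0.29 * 0.71 = 0.2059
  Item 11: 0.27 * 0.73 = 0.1971
Sum(p_i * q_i) = 0.1824 + 0.2211 + 0.24 + 0.1716 + 0.2356 + 0.2244 + 0.2244 + 0.2464 + 0.2379 + 0.2059 + 0.1971 = 2.3868
KR-20 = (k/(k-1)) * (1 - Sum(p_i*q_i) / Var_total)
= (11/10) * (1 - 2.3868/6.04)
= 1.1 * 0.6048
KR-20 = 0.6653

0.6653


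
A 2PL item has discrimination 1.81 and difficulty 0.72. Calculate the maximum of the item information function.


For 2PL, max info at theta = b = 0.72
I_max = a^2 / 4 = 1.81^2 / 4
= 3.2761 / 4
I_max = 0.819

0.819


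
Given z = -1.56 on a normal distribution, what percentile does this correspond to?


CDF(z) = 0.5 * (1 + erf(z/sqrt(2)))
erf(-1.1031) = -0.8812
CDF = 0.0594
Percentile rank = 0.0594 * 100 = 5.94

5.94


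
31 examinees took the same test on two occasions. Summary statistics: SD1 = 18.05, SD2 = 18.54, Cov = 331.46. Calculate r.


r = cov(X,Y) / (SD_X * SD_Y)
r = 331.46 / (18.05 * 18.54)
r = 331.46 / 334.647
r = 0.9905

0.9905


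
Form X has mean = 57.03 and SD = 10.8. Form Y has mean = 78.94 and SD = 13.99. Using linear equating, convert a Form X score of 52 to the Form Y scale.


slope = SD_Y / SD_X = 13.99 / 10.8 ~ 1.2954
intercept = mean_Y - slope * mean_X = 78.94 - (13.99 / 10.8) * 57.03 ~ 5.065
Y = slope * X + intercept. To avoid rounding drift from the rounded slope/intercept, evaluate the equivalent form Y = mean_Y + SD_Y * (X - mean_X) / SD_X at full precision:
Y = 78.94 + 13.99 * (52 - 57.03) / 10.8
Y = 78.94 - 13.99 * 5.03 / 10.8
Y = 78.94 - 70.3697 / 10.8
Y = 78.94 - 6.5157
Y = 72.4243

72.4243


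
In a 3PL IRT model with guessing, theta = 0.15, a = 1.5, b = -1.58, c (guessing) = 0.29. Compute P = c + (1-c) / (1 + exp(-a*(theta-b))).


logit = 1.5*(0.15 - -1.58) = 2.595
P* = 1/(1 + exp(-2.595)) = 0.9305
P = 0.29 + (1 - 0.29) * 0.9305
P = 0.9507

0.9507


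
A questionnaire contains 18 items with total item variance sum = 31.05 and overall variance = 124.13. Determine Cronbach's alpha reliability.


alpha = (k/(k-1)) * (1 - sum(si^2)/s_total^2)
= (18/17) * (1 - 31.05/124.13)
alpha = 0.794

0.794


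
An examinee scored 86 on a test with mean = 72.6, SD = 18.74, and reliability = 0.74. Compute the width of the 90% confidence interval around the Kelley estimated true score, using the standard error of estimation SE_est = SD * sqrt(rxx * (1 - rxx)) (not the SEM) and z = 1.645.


True score estimate = 0.74*86 + 0.26*72.6 = 82.516
SE_est = SD * sqrt(rxx * (1 - rxx)) = 18.74 * sqrt(0.74 * 0.26) = 18.74 * sqrt(0.1924) = 8.220006
CI = T_est +/- z * SE_est, so width = 2 * z * SE_est = 2 * 1.645 * 8.220006
Width = 27.0438

27.0438


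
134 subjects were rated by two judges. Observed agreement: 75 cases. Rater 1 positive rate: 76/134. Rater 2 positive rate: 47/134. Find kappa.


P_o = 75/134 = 0.559701
P_e = (76*47 + 58*87) / 17956 = 0.479951
kappa = (P_o - P_e) / (1 - P_e)
kappa = (0.559701 - 0.479951) / (1 - 0.479951)
kappa = 0.1534

0.1534


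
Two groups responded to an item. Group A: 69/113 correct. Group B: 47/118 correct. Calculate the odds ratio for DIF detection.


Odds_A = 69/44 = 1.5682
Odds_B = 47/71 = 0.662
OR = Odds_A / Odds_B = 1.5682 / 0.662
Exactly, OR = (69 * 71) / (44 * 47) = 4899 / 2068
OR = 2.369

2.369


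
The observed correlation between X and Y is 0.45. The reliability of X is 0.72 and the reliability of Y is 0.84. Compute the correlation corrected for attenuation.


r_corrected = rxy / sqrt(rxx * ryy)
= 0.45 / sqrt(0.72 * 0.84)
= 0.45 / sqrt(0.6048)
= 0.45 / 0.777689
r_corrected = 0.5786

0.5786


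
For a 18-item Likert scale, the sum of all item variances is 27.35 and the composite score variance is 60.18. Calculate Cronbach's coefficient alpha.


alpha = (k/(k-1)) * (1 - sum(si^2)/s_total^2)
= (18/17) * (1 - 27.35/60.18)
alpha = 0.5776

0.5776


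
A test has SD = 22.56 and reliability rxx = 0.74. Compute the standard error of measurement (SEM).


SEM = SD * sqrt(1 - rxx)
SEM = 22.56 * sqrt(1 - 0.74)
SEM = 22.56 * sqrt(0.26) = 22.56 * 0.509902
SEM = 11.5034

11.5034


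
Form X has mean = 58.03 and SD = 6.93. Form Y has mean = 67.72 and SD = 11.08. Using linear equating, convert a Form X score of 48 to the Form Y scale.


slope = SD_Y / SD_X = 11.08 / 6.93 ~ 1.5988
intercept = mean_Y - slope * mean_X = 67.72 - (11.08 / 6.93) * 58.03 ~ -25.061
Y = slope * X + intercept. To avoid rounding drift from the rounded slope/intercept, evaluate the equivalent form Y = mean_Y + SD_Y * (X - mean_X) / SD_X at full precision:
Y = 67.72 + 11.08 * (48 - 58.03) / 6.93
Y = 67.72 - 11.08 * 10.03 / 6.93
Y = 67.72 - 111.1324 / 6.93
Y = 67.72 - 16.0364
Y = 51.6836

51.6836


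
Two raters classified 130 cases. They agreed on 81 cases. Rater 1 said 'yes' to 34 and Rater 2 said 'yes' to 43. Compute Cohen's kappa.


P_o = 81/130 = 0.623077
P_e = (34*43 + 96*87) / 16900 = 0.58071
kappa = (P_o - P_e) / (1 - P_e)
kappa = (0.623077 - 0.58071) / (1 - 0.58071)
kappa = 0.101

0.101


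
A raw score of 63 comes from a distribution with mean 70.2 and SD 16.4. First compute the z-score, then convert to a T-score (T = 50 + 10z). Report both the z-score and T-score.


z = (X - mean) / SD = (63 - 70.2) / 16.4
z = -7.2 / 16.4
z = -0.439
T-score = T = 50 + 10z
Carry z at full precision (z = -7.2 / 16.4) into the conversion:
T-score = 50 + 10 * (-7.2 / 16.4) = 50 + -72 / 16.4
T-score = 50 + -4.3902
T-score = 45.6098

45.6098


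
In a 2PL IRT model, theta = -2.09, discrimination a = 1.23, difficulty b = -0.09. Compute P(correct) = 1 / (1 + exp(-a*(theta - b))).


a*(theta - b) = 1.23 * (-2.09 - -0.09) = -2.46
exp(--2.46) = 11.7048
P = 1 / (1 + 11.7048)
P = 0.0787

0.0787


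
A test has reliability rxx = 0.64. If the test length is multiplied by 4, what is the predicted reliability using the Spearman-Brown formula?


r_new = (n * rxx) / (1 + (n-1) * rxx)
r_new = (4 * 0.64) / (1 + 3 * 0.64)
r_new = 2.56 / 2.92
r_new = 0.8767

0.8767


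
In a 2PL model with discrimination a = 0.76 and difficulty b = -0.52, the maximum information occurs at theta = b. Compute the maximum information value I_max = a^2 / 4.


For 2PL, max info at theta = b = -0.52
I_max = a^2 / 4 = 0.76^2 / 4
= 0.5776 / 4
I_max = 0.1444

0.1444


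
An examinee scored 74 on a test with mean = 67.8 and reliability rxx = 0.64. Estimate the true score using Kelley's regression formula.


T_est = rxx * X + (1 - rxx) * mean
T_est = 0.64 * 74 + 0.36 * 67.8
T_est = 47.36 + 24.408
T_est = 71.768

71.768


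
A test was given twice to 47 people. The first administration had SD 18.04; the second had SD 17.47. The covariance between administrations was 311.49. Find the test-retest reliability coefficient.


r = cov(X,Y) / (SD_X * SD_Y)
r = 311.49 / (18.04 * 17.47)
r = 311.49 / 315.1588
r = 0.9884

0.9884


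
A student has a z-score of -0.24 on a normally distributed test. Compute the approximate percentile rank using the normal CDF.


CDF(z) = 0.5 * (1 + erf(z/sqrt(2)))
erf(-0.1697) = -0.1897
CDF = 0.4052
Percentile rank = 0.4052 * 100 = 40.52

40.52


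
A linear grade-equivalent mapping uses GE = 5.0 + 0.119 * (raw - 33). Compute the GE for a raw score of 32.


raw - median = 32 - 33 = -1
slope * diff = 0.119 * -1 = -0.119
GE = 5.0 + -0.119
GE = 4.881

4.881


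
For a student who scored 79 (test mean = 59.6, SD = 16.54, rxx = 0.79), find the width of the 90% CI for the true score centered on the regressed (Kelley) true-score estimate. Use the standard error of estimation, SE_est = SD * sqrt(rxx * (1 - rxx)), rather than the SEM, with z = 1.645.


True score estimate = 0.79*79 + 0.21*59.6 = 74.926
SE_est = SD * sqrt(rxx * (1 - rxx)) = 16.54 * sqrt(0.79 * 0.21) = 16.54 * sqrt(0.1659) = 6.736878
CI = T_est +/- z * SE_est, so width = 2 * z * SE_est = 2 * 1.645 * 6.736878
Width = 22.1643

22.1643


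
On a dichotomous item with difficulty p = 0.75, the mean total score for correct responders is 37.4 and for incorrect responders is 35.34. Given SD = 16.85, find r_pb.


q = 1 - p = 0.25
rpb = ((M1 - M0) / SD) * sqrt(p * q)
rpb = ((37.4 - 35.34) / 16.85) * sqrt(0.75 * 0.25)
rpb = 0.0529

0.0529


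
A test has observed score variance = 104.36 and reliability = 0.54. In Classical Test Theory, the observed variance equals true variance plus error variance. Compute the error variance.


var_true = rxx * var_obs = 0.54 * 104.36 = 56.3544
var_error = var_obs - var_true
var_error = 104.36 - 56.3544
var_error = 48.0056

48.0056


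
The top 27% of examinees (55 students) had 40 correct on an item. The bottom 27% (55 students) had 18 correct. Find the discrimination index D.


p_upper = 40/55 = 0.7273
p_lower = 18/55 = 0.3273
D = 0.7273 - 0.3273 = 0.4

0.4


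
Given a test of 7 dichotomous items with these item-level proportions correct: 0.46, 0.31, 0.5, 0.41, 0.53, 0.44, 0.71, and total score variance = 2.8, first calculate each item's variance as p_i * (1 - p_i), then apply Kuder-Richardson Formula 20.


For each item, compute p_i * q_i:
  Item 1: 0.46 * 0.54 = 0.2484
  Item 2: 0.31 * 0.69 = 0.2139
  Item 3: 0.5 * 0.5 = 0.25
  Item 4: 0.41 * 0.59 = 0.2419
  Item 5: 0.53 * 0.47 = 0.2491
  Item 6: 0.44 * 0.56 = 0.2464
  Item 7: 0.71 * 0.29 = 0.2059
Sum(p_i * q_i) = 0.2484 + 0.2139 + 0.25 + 0.2419 + 0.2491 + 0.2464 + 0.2059 = 1.6556
KR-20 = (k/(k-1)) * (1 - Sum(p_i*q_i) / Var_total)
= (7/6) * (1 - 1.6556/2.8)
= 1.1667 * 0.4087
KR-20 = 0.4768

0.4768


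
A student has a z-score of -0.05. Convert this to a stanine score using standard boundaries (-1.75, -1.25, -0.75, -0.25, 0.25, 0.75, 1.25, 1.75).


Stanine boundaries: [-1.75, -1.25, -0.75, -0.25, 0.25, 0.75, 1.25, 1.75]
z = -0.05
Check each boundary:
  z >= -1.75 -> could be stanine 2
  z >= -1.25 -> could be stanine 3
  z >= -0.75 -> could be stanine 4
  z >= -0.25 -> could be stanine 5
  z < 0.25
  z < 0.75
  z < 1.25
  z < 1.75
Highest qualifying boundary gives stanine = 5

5


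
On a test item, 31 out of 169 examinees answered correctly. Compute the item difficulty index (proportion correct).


Item difficulty p = number correct / total examinees
p = 31 / 169
p = 0.1834

0.1834


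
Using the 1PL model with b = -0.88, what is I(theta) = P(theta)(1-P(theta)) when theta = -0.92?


P = 1/(1+exp(-(-0.92--0.88))) = 0.49
I = P*(1-P) = 0.49 * 0.51
I = 0.2499

0.2499


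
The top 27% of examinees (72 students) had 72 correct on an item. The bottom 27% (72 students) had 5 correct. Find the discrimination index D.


p_upper = 72/72 = 1.0
p_lower = 5/72 = 0.0694
D = 1.0 - 0.0694 = 0.9306

0.9306


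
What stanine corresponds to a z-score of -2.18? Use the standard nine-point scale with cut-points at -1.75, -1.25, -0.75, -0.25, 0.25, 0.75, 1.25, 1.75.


Stanine boundaries: [-1.75, -1.25, -0.75, -0.25, 0.25, 0.75, 1.25, 1.75]
z = -2.18
Check each boundary:
  z < -1.75
  z < -1.25
  z < -0.75
  z < -0.25
  z < 0.25
  z < 0.75
  z < 1.25
  z < 1.75
Highest qualifying boundary gives stanine = 1

1


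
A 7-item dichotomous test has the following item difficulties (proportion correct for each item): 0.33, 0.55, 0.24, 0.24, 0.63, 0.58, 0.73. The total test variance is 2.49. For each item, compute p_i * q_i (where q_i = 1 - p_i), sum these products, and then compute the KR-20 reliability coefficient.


For each item, compute p_i * q_i:
  Item 1: 0.33 * 0.67 = 0.2211
  Item 2: 0.55 * 0.45 = 0.2475
  Item 3: 0.24 * 0.76 = 0.1824
  Item 4: 0.24 * 0.76 = 0.1824
  Item 5: 0.63 * 0.37 = 0.2331
  Item 6: 0.58 * 0.42 = 0.2436
  Item 7: 0.73 * 0.27 = 0.1971
Sum(p_i * q_i) = 0.2211 + 0.2475 + 0.1824 + 0.1824 + 0.2331 + 0.2436 + 0.1971 = 1.5072
KR-20 = (k/(k-1)) * (1 - Sum(p_i*q_i) / Var_total)
= (7/6) * (1 - 1.5072/2.49)
= 1.1667 * 0.3947
KR-20 = 0.4605

0.4605


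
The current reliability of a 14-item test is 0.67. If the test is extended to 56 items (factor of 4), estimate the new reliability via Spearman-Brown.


r_new = (n * rxx) / (1 + (n-1) * rxx)
r_new = (4 * 0.67) / (1 + 3 * 0.67)
r_new = 2.68 / 3.01
r_new = 0.8904

0.8904


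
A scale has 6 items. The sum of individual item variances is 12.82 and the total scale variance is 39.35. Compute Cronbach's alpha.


alpha = (k/(k-1)) * (1 - sum(si^2)/s_total^2)
= (6/5) * (1 - 12.82/39.35)
alpha = 0.809

0.809


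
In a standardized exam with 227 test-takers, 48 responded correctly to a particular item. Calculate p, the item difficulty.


Item difficulty p = number correct / total examinees
p = 48 / 227
p = 0.2115

0.2115


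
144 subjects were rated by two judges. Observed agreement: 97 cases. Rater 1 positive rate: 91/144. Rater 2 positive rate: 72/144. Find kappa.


P_o = 97/144 = 0.673611
P_e = (91*72 + 53*72) / 20736 = 0.5
kappa = (P_o - P_e) / (1 - P_e)
kappa = (0.673611 - 0.5) / (1 - 0.5)
kappa = 0.3472

0.3472


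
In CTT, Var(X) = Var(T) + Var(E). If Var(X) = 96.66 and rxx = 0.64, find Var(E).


var_true = rxx * var_obs = 0.64 * 96.66 = 61.8624
var_error = var_obs - var_true
var_error = 96.66 - 61.8624
var_error = 34.7976

34.7976


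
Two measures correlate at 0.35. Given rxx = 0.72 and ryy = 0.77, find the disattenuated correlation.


r_corrected = rxy / sqrt(rxx * ryy)
= 0.35 / sqrt(0.72 * 0.77)
= 0.35 / sqrt(0.5544)
= 0.35 / 0.74458
r_corrected = 0.4701

0.4701


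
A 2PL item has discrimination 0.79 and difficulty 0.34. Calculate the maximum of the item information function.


For 2PL, max info at theta = b = 0.34
I_max = a^2 / 4 = 0.79^2 / 4
= 0.6241 / 4
I_max = 0.156

0.156


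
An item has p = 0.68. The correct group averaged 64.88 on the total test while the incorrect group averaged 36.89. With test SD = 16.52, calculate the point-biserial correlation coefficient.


q = 1 - p = 0.32
rpb = ((M1 - M0) / SD) * sqrt(p * q)
rpb = ((64.88 - 36.89) / 16.52) * sqrt(0.68 * 0.32)
rpb = 0.7904

0.7904


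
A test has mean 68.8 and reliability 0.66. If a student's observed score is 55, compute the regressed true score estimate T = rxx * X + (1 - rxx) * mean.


T_est = rxx * X + (1 - rxx) * mean
T_est = 0.66 * 55 + 0.34 * 68.8
T_est = 36.3 + 23.392
T_est = 59.692

59.692


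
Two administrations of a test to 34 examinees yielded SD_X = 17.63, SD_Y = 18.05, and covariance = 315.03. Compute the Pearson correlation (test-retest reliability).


r = cov(X,Y) / (SD_X * SD_Y)
r = 315.03 / (17.63 * 18.05)
r = 315.03 / 318.2215
r = 0.99

0.99


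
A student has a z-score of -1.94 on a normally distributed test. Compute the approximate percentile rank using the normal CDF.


CDF(z) = 0.5 * (1 + erf(z/sqrt(2)))
erf(-1.3718) = -0.9476
CDF = 0.0262
Percentile rank = 0.0262 * 100 = 2.62

2.62


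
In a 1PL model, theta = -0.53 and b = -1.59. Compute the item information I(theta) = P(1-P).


P = 1/(1+exp(-(-0.53--1.59))) = 0.7427
I = P*(1-P) = 0.7427 * 0.2573
I = 0.1911

0.1911


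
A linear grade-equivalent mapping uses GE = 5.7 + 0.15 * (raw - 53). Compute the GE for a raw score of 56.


raw - median = 56 - 53 = 3
slope * diff = 0.15 * 3 = 0.45
GE = 5.7 + 0.45
GE = 6.15

6.15


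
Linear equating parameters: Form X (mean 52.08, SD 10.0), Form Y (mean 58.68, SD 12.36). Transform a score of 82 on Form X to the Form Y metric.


slope = SD_Y / SD_X = 12.36 / 10.0 ~ 1.236
intercept = mean_Y - slope * mean_X = 58.68 - (12.36 / 10.0) * 52.08 ~ -5.6909
Y = slope * X + intercept. To avoid rounding drift from the rounded slope/intercept, evaluate the equivalent form Y = mean_Y + SD_Y * (X - mean_X) / SD_X at full precision:
Y = 58.68 + 12.36 * (82 - 52.08) / 10.0
Y = 58.68 + 12.36 * 29.92 / 10.0
Y = 58.68 + 369.8112 / 10.0
Y = 58.68 + 36.9811
Y = 95.6611

95.6611


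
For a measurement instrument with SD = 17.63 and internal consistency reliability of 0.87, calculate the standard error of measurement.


SEM = SD * sqrt(1 - rxx)
SEM = 17.63 * sqrt(1 - 0.87)
SEM = 17.63 * sqrt(0.13) = 17.63 * 0.360555
SEM = 6.3566

6.3566


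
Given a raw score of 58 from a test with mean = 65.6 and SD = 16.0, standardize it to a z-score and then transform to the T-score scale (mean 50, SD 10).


z = (X - mean) / SD = (58 - 65.6) / 16.0
z = -7.6 / 16.0
z = -0.475
T-score = T = 50 + 10z
Carry z at full precision (z = -7.6 / 16.0) into the conversion:
T-score = 50 + 10 * (-7.6 / 16.0) = 50 + -76 / 16.0
T-score = 50 + -4.75
T-score = 45.25

45.25


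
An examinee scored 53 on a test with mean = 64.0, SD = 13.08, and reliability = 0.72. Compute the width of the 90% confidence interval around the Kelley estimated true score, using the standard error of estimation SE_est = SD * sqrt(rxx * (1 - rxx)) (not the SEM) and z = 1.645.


True score estimate = 0.72*53 + 0.28*64.0 = 56.08
SE_est = SD * sqrt(rxx * (1 - rxx)) = 13.08 * sqrt(0.72 * 0.28) = 13.08 * sqrt(0.2016) = 5.872905
CI = T_est +/- z * SE_est, so width = 2 * z * SE_est = 2 * 1.645 * 5.872905
Width = 19.3219

19.3219


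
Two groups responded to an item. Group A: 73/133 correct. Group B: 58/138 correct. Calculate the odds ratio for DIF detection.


Odds_A = 73/60 = 1.2167
Odds_B = 58/80 = 0.725
OR = Odds_A / Odds_B = 1.2167 / 0.725
Exactly, OR = (73 * 80) / (60 * 58) = 5840 / 3480
OR = 1.6782

1.6782


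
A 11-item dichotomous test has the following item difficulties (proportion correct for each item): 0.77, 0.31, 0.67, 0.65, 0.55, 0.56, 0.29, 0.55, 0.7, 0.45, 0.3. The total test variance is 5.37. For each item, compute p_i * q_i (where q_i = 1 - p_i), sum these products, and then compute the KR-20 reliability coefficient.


For each item, compute p_i * q_i:
  Item 1: 0.77 * 0.23 = 0.1771
  Item 2: 0.31 * 0.69 = 0.2139
  Item 3: 0.67 * 0.33 = 0.2211
  Item 4: 0.65 * 0.35 = 0.2275
  Item 5: 0.55 * 0.45 = 0.2475
  Item 6: 0.56 * 0.44 = 0.2464
  Item 7: 0.29 * 0.71 = 0.2059
  Item 8: 0.55 * 0.45 = 0.2475
  Item 9: 0.7 * 0.3 = 0.21
  Item 10: 0.45 * 0.55 = 0.2475
  Item 11: 0.3 * 0.7 = 0.21
Sum(p_i * q_i) = 0.1771 + 0.2139 + 0.2211 + 0.2275 + 0.2475 + 0.2464 + 0.2059 + 0.2475 + 0.21 + 0.2475 + 0.21 = 2.4544
KR-20 = (k/(k-1)) * (1 - Sum(p_i*q_i) / Var_total)
= (11/10) * (1 - 2.4544/5.37)
= 1.1 * 0.5429
KR-20 = 0.5972

0.5972


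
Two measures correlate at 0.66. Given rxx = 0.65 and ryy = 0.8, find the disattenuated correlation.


r_corrected = rxy / sqrt(rxx * ryy)
= 0.66 / sqrt(0.65 * 0.8)
= 0.66 / sqrt(0.52)
= 0.66 / 0.72111
r_corrected = 0.9153

0.9153


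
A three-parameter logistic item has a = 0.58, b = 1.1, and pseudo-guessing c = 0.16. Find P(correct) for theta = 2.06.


logit = 0.58*(2.06 - 1.1) = 0.5568
P* = 1/(1 + exp(-0.5568)) = 0.6357
P = 0.16 + (1 - 0.16) * 0.6357
P = 0.694

0.694


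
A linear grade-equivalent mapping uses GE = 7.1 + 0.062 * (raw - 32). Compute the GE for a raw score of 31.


raw - median = 31 - 32 = -1
slope * diff = 0.062 * -1 = -0.062
GE = 7.1 + -0.062
GE = 7.038

7.038


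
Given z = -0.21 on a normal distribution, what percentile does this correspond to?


CDF(z) = 0.5 * (1 + erf(z/sqrt(2)))
erf(-0.1485) = -0.1663
CDF = 0.4168
Percentile rank = 0.4168 * 100 = 41.68

41.68


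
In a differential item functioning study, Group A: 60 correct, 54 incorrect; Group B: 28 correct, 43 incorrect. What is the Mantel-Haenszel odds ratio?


Odds_A = 60/54 = 1.1111
Odds_B = 28/43 = 0.6512
OR = Odds_A / Odds_B = 1.1111 / 0.6512
Exactly, OR = (60 * 43) / (54 * 28) = 2580 / 1512
OR = 1.7063

1.7063


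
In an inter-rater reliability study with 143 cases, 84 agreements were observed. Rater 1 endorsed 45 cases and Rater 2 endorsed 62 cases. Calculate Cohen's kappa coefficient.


P_o = 84/143 = 0.587413
P_e = (45*62 + 98*81) / 20449 = 0.524622
kappa = (P_o - P_e) / (1 - P_e)
kappa = (0.587413 - 0.524622) / (1 - 0.524622)
kappa = 0.1321

0.1321


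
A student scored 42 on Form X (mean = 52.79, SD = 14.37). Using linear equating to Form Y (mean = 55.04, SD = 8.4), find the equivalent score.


slope = SD_Y / SD_X = 8.4 / 14.37 ~ 0.5846
intercept = mean_Y - slope * mean_X = 55.04 - (8.4 / 14.37) * 52.79 ~ 24.1815
Y = slope * X + intercept. To avoid rounding drift from the rounded slope/intercept, evaluate the equivalent form Y = mean_Y + SD_Y * (X - mean_X) / SD_X at full precision:
Y = 55.04 + 8.4 * (42 - 52.79) / 14.37
Y = 55.04 - 8.4 * 10.79 / 14.37
Y = 55.04 - 90.636 / 14.37
Y = 55.04 - 6.3073
Y = 48.7327

48.7327


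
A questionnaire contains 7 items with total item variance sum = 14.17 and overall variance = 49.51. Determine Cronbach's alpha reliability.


alpha = (k/(k-1)) * (1 - sum(si^2)/s_total^2)
= (7/6) * (1 - 14.17/49.51)
alpha = 0.8328

0.8328


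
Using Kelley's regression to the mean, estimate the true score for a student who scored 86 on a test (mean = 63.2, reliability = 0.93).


T_est = rxx * X + (1 - rxx) * mean
T_est = 0.93 * 86 + 0.07 * 63.2
T_est = 79.98 + 4.424
T_est = 84.404

84.404


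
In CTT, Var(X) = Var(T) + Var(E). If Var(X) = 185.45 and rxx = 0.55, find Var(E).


var_true = rxx * var_obs = 0.55 * 185.45 = 101.9975
var_error = var_obs - var_true
var_error = 185.45 - 101.9975
var_error = 83.4525

83.4525


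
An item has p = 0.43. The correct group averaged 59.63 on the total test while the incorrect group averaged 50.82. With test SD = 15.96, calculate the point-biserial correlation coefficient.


q = 1 - p = 0.57
rpb = ((M1 - M0) / SD) * sqrt(p * q)
rpb = ((59.63 - 50.82) / 15.96) * sqrt(0.43 * 0.57)
rpb = 0.2733

0.2733


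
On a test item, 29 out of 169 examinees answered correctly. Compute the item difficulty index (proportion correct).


Item difficulty p = number correct / total examinees
p = 29 / 169
p = 0.1716

0.1716


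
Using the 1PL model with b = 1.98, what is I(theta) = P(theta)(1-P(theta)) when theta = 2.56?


P = 1/(1+exp(-(2.56-1.98))) = 0.6411
I = P*(1-P) = 0.6411 * 0.3589
I = 0.2301

0.2301


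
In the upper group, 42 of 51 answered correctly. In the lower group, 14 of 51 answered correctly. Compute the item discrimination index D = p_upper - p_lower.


p_upper = 42/51 = 0.8235
p_lower = 14/51 = 0.2745
D = 0.8235 - 0.2745 = 0.549

0.549


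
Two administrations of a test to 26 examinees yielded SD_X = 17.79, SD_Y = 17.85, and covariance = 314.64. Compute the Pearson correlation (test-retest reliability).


r = cov(X,Y) / (SD_X * SD_Y)
r = 314.64 / (17.79 * 17.85)
r = 314.64 / 317.5515
r = 0.9908

0.9908


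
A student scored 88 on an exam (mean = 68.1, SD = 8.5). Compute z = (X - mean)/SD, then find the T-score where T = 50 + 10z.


z = (X - mean) / SD = (88 - 68.1) / 8.5
z = 19.9 / 8.5
z = 2.3412
T-score = T = 50 + 10z
Carry z at full precision (z = 19.9 / 8.5) into the conversion:
T-score = 50 + 10 * (19.9 / 8.5) = 50 + 199 / 8.5
T-score = 50 + 23.4118
T-score = 73.4118

73.4118


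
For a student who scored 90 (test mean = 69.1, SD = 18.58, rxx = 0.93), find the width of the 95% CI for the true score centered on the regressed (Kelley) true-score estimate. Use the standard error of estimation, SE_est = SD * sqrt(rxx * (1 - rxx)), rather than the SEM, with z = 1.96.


True score estimate = 0.93*90 + 0.07*69.1 = 88.537
SE_est = SD * sqrt(rxx * (1 - rxx)) = 18.58 * sqrt(0.93 * 0.07) = 18.58 * sqrt(0.0651) = 4.740632
CI = T_est +/- z * SE_est, so width = 2 * z * SE_est = 2 * 1.96 * 4.740632
Width = 18.5833

18.5833


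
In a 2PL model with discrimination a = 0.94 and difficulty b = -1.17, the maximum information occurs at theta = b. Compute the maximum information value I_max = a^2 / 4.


For 2PL, max info at theta = b = -1.17
I_max = a^2 / 4 = 0.94^2 / 4
= 0.8836 / 4
I_max = 0.2209

0.2209


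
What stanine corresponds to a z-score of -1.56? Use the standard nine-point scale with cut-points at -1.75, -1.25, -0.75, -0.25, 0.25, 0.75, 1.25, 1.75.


Stanine boundaries: [-1.75, -1.25, -0.75, -0.25, 0.25, 0.75, 1.25, 1.75]
z = -1.56
Check each boundary:
  z >= -1.75 -> could be stanine 2
  z < -1.25
  z < -0.75
  z < -0.25
  z < 0.25
  z < 0.75
  z < 1.25
  z < 1.75
Highest qualifying boundary gives stanine = 2

2


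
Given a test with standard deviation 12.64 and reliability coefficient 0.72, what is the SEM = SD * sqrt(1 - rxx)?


SEM = SD * sqrt(1 - rxx)
SEM = 12.64 * sqrt(1 - 0.72)
SEM = 12.64 * sqrt(0.28) = 12.64 * 0.52915
SEM = 6.6885

6.6885


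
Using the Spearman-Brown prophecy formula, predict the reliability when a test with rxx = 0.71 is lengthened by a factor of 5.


r_new = (n * rxx) / (1 + (n-1) * rxx)
r_new = (5 * 0.71) / (1 + 4 * 0.71)
r_new = 3.55 / 3.84
r_new = 0.9245

0.9245


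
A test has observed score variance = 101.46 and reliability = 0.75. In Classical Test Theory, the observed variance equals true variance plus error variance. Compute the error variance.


var_true = rxx * var_obs = 0.75 * 101.46 = 76.095
var_error = var_obs - var_true
var_error = 101.46 - 76.095
var_error = 25.365

25.365


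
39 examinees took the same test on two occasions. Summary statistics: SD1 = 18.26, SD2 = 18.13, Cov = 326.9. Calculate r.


r = cov(X,Y) / (SD_X * SD_Y)
r = 326.9 / (18.26 * 18.13)
r = 326.9 / 331.0538
r = 0.9875

0.9875


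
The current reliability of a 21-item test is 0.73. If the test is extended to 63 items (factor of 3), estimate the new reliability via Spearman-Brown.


r_new = (n * rxx) / (1 + (n-1) * rxx)
r_new = (3 * 0.73) / (1 + 2 * 0.73)
r_new = 2.19 / 2.46
r_new = 0.8902

0.8902


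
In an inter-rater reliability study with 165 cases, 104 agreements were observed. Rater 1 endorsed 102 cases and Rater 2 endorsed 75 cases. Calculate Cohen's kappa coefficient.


P_o = 104/165 = 0.630303
P_e = (102*75 + 63*90) / 27225 = 0.489256
kappa = (P_o - P_e) / (1 - P_e)
kappa = (0.630303 - 0.489256) / (1 - 0.489256)
kappa = 0.2762

0.2762


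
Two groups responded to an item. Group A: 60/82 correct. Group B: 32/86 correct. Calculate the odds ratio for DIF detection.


Odds_A = 60/22 = 2.7273
Odds_B = 32/54 = 0.5926
OR = Odds_A / Odds_B = 2.7273 / 0.5926
Exactly, OR = (60 * 54) / (22 * 32) = 3240 / 704
OR = 4.6023

4.6023


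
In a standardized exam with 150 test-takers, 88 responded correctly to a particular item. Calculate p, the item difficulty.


Item difficulty p = number correct / total examinees
p = 88 / 150
p = 0.5867

0.5867


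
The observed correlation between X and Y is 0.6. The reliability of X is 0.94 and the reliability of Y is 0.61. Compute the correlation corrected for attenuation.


r_corrected = rxy / sqrt(rxx * ryy)
= 0.6 / sqrt(0.94 * 0.61)
= 0.6 / sqrt(0.5734)
= 0.6 / 0.757232
r_corrected = 0.7924

0.7924


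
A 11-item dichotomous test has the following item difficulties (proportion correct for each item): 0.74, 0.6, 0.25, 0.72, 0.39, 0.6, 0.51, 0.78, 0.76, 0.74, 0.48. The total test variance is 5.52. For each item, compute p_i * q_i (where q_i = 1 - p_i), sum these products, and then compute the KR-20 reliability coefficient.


For each item, compute p_i * q_i:
  Item 1: 0.74 * 0.26 = 0.1924
  Item 2: 0.6 * 0.4 = 0.24
  Item 3: 0.25 * 0.75 = 0.1875
  Item 4: 0.72 * 0.28 = 0.2016
  Item 5: 0.39 * 0.61 = 0.2379
  Item 6: 0.6 * 0.4 = 0.24
  Item 7: 0.51 * 0.49 = 0.2499
  Item 8: 0.78 * 0.22 = 0.1716
  Item 9: 0.76 * 0.24 = 0.1824
  Item 10: 0.74 * 0.26 = 0.1924
  Item 11: 0.48 * 0.52 = 0.2496
Sum(p_i * q_i) = 0.1924 + 0.24 + 0.1875 + 0.2016 + 0.2379 + 0.24 + 0.2499 + 0.1716 + 0.1824 + 0.1924 + 0.2496 = 2.3453
KR-20 = (k/(k-1)) * (1 - Sum(p_i*q_i) / Var_total)
= (11/10) * (1 - 2.3453/5.52)
= 1.1 * 0.5751
KR-20 = 0.6326

0.6326


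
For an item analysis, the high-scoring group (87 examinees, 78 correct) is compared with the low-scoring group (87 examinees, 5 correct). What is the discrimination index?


p_upper = 78/87 = 0.8966
p_lower = 5/87 = 0.0575
D = 0.8966 - 0.0575 = 0.8391

0.8391


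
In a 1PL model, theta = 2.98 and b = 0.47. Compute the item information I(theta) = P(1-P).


P = 1/(1+exp(-(2.98-0.47))) = 0.9248
I = P*(1-P) = 0.9248 * 0.0752
I = 0.0695

0.0695


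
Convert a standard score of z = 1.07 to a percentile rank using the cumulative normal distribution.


CDF(z) = 0.5 * (1 + erf(z/sqrt(2)))
erf(0.7566) = 0.7154
CDF = 0.8577
Percentile rank = 0.8577 * 100 = 85.77

85.77


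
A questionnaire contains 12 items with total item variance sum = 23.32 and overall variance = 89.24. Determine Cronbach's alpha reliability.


alpha = (k/(k-1)) * (1 - sum(si^2)/s_total^2)
= (12/11) * (1 - 23.32/89.24)
alpha = 0.8058

0.8058


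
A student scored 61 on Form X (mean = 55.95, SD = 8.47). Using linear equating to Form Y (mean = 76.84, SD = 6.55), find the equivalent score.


slope = SD_Y / SD_X = 6.55 / 8.47 ~ 0.7733
intercept = mean_Y - slope * mean_X = 76.84 - (6.55 / 8.47) * 55.95 ~ 33.5729
Y = slope * X + intercept. To avoid rounding drift from the rounded slope/intercept, evaluate the equivalent form Y = mean_Y + SD_Y * (X - mean_X) / SD_X at full precision:
Y = 76.84 + 6.55 * (61 - 55.95) / 8.47
Y = 76.84 + 6.55 * 5.05 / 8.47
Y = 76.84 + 33.0775 / 8.47
Y = 76.84 + 3.9053
Y = 80.7453

80.7453


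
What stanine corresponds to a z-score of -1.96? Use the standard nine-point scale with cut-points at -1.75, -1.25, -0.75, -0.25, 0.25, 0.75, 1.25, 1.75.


Stanine boundaries: [-1.75, -1.25, -0.75, -0.25, 0.25, 0.75, 1.25, 1.75]
z = -1.96
Check each boundary:
  z < -1.75
  z < -1.25
  z < -0.75
  z < -0.25
  z < 0.25
  z < 0.75
  z < 1.25
  z < 1.75
Highest qualifying boundary gives stanine = 1

1


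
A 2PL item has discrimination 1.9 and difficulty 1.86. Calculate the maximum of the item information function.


For 2PL, max info at theta = b = 1.86
I_max = a^2 / 4 = 1.9^2 / 4
= 3.61 / 4
I_max = 0.9025

0.9025


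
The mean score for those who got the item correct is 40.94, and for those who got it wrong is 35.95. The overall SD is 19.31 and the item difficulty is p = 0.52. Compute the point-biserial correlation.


q = 1 - p = 0.48
rpb = ((M1 - M0) / SD) * sqrt(p * q)
rpb = ((40.94 - 35.95) / 19.31) * sqrt(0.52 * 0.48)
rpb = 0.1291

0.1291


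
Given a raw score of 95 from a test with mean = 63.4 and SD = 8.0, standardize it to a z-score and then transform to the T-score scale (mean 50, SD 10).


z = (X - mean) / SD = (95 - 63.4) / 8.0
z = 31.6 / 8.0
z = 3.95
T-score = T = 50 + 10z
Carry z at full precision (z = 31.6 / 8.0) into the conversion:
T-score = 50 + 10 * (31.6 / 8.0) = 50 + 316 / 8.0
T-score = 50 + 39.5
T-score = 89.5

89.5


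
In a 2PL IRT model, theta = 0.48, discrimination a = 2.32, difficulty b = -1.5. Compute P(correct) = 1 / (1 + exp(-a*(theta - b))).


a*(theta - b) = 2.32 * (0.48 - -1.5) = 4.5936
exp(-4.5936) = 0.0101
P = 1 / (1 + 0.0101)
P = 0.99

0.99


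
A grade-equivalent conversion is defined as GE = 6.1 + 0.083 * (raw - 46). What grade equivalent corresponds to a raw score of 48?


raw - median = 48 - 46 = 2
slope * diff = 0.083 * 2 = 0.166
GE = 6.1 + 0.166
GE = 6.266

6.266


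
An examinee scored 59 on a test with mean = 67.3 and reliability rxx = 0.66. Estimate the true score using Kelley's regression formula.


T_est = rxx * X + (1 - rxx) * mean
T_est = 0.66 * 59 + 0.34 * 67.3
T_est = 38.94 + 22.882
T_est = 61.822

61.822


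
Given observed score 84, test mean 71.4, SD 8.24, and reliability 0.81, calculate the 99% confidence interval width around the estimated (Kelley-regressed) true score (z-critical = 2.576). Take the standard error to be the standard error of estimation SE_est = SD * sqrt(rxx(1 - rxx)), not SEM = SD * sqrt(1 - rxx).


True score estimate = 0.81*84 + 0.19*71.4 = 81.606
SE_est = SD * sqrt(rxx * (1 - rxx)) = 8.24 * sqrt(0.81 * 0.19) = 8.24 * sqrt(0.1539) = 3.232559
CI = T_est +/- z * SE_est, so width = 2 * z * SE_est = 2 * 2.576 * 3.232559
Width = 16.6541

16.6541


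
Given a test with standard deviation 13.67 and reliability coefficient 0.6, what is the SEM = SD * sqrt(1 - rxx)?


SEM = SD * sqrt(1 - rxx)
SEM = 13.67 * sqrt(1 - 0.6)
SEM = 13.67 * sqrt(0.4) = 13.67 * 0.632456
SEM = 8.6457

8.6457


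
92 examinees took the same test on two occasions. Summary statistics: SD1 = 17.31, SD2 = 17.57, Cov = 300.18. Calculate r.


r = cov(X,Y) / (SD_X * SD_Y)
r = 300.18 / (17.31 * 17.57)
r = 300.18 / 304.1367
r = 0.987

0.987


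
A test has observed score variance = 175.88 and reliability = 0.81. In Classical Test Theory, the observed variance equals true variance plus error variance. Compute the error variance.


var_true = rxx * var_obs = 0.81 * 175.88 = 142.4628
var_error = var_obs - var_true
var_error = 175.88 - 142.4628
var_error = 33.4172

33.4172


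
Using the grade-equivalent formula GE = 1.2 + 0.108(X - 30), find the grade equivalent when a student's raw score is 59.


raw - median = 59 - 30 = 29
slope * diff = 0.108 * 29 = 3.132
GE = 1.2 + 3.132
GE = 4.332

4.332


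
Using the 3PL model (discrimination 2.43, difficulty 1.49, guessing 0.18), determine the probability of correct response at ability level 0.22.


logit = 2.43*(0.22 - 1.49) = -3.0861
P* = 1/(1 + exp(--3.0861)) = 0.0437
P = 0.18 + (1 - 0.18) * 0.0437
P = 0.2158

0.2158


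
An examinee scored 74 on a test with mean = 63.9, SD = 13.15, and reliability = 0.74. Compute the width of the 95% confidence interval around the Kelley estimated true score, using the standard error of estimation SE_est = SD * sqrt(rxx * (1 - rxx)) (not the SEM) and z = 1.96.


True score estimate = 0.74*74 + 0.26*63.9 = 71.374
SE_est = SD * sqrt(rxx * (1 - rxx)) = 13.15 * sqrt(0.74 * 0.26) = 13.15 * sqrt(0.1924) = 5.76804
CI = T_est +/- z * SE_est, so width = 2 * z * SE_est = 2 * 1.96 * 5.76804
Width = 22.6107

22.6107


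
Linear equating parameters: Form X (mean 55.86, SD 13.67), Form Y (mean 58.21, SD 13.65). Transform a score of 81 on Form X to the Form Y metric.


slope = SD_Y / SD_X = 13.65 / 13.67 ~ 0.9985
intercept = mean_Y - slope * mean_X = 58.21 - (13.65 / 13.67) * 55.86 ~ 2.4317
Y = slope * X + intercept. To avoid rounding drift from the rounded slope/intercept, evaluate the equivalent form Y = mean_Y + SD_Y * (X - mean_X) / SD_X at full precision:
Y = 58.21 + 13.65 * (81 - 55.86) / 13.67
Y = 58.21 + 13.65 * 25.14 / 13.67
Y = 58.21 + 343.161 / 13.67
Y = 58.21 + 25.1032
Y = 83.3132

83.3132


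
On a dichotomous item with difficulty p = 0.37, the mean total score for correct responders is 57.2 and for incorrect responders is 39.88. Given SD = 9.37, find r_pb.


q = 1 - p = 0.63
rpb = ((M1 - M0) / SD) * sqrt(p * q)
rpb = ((57.2 - 39.88) / 9.37) * sqrt(0.37 * 0.63)
rpb = 0.8924

0.8924


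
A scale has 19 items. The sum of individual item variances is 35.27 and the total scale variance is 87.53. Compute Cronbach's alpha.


alpha = (k/(k-1)) * (1 - sum(si^2)/s_total^2)
= (19/18) * (1 - 35.27/87.53)
alpha = 0.6302

0.6302


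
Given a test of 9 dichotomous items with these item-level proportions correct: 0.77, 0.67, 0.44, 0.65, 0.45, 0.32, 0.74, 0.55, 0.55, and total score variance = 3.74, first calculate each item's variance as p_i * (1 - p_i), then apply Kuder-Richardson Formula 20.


For each item, compute p_i * q_i:
  Item 1: 0.77 * 0.23 = 0.1771
  Item 2: 0.67 * 0.33 = 0.2211
  Item 3: 0.44 * 0.56 = 0.2464
  Item 4: 0.65 * 0.35 = 0.2275
  Item 5: 0.45 * 0.55 = 0.2475
  Item 6: 0.32 * 0.68 = 0.2176
  Item 7: 0.74 * 0.26 = 0.1924
  Item 8: 0.55 * 0.45 = 0.2475
  Item 9: 0.55 * 0.45 = 0.2475
Sum(p_i * q_i) = 0.1771 + 0.2211 + 0.2464 + 0.2275 + 0.2475 + 0.2176 + 0.1924 + 0.2475 + 0.2475 = 2.0246
KR-20 = (k/(k-1)) * (1 - Sum(p_i*q_i) / Var_total)
= (9/8) * (1 - 2.0246/3.74)
= 1.125 * 0.4587
KR-20 = 0.516

0.516


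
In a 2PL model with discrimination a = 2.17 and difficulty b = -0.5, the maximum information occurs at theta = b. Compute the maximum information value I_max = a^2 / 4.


For 2PL, max info at theta = b = -0.5
I_max = a^2 / 4 = 2.17^2 / 4
= 4.7089 / 4
I_max = 1.1772

1.1772


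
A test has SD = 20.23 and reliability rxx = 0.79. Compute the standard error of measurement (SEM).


SEM = SD * sqrt(1 - rxx)
SEM = 20.23 * sqrt(1 - 0.79)
SEM = 20.23 * sqrt(0.21) = 20.23 * 0.458258
SEM = 9.2706

9.2706
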